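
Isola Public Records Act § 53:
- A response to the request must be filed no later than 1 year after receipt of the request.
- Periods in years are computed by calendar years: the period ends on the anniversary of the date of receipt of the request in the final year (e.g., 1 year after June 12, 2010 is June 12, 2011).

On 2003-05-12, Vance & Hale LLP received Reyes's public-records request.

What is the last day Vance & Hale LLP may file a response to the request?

1 year after 2003-05-12 is May 12, 2004.

May 12, 2004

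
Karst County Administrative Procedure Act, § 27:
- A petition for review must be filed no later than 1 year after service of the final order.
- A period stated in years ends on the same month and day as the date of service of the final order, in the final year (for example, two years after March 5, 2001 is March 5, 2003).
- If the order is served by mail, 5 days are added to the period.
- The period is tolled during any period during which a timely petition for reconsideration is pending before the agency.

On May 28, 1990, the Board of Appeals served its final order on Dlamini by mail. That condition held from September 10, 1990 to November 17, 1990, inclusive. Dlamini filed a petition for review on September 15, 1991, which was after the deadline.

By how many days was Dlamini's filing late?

36 days

1 year after May 28, 1990 is May 28, 1991.
Service was by mail, adding 5 days: May 28, 1991 + 5 days = June 2, 1991.
From September 10, 1990 through November 17, 1990 inclusive is 69 days; tolling adds 69 days: June 2, 1991 + 69 days = August 10, 1991.
The deadline is August 10, 1991; from August 10, 1991 to September 15, 1991 is 36 days.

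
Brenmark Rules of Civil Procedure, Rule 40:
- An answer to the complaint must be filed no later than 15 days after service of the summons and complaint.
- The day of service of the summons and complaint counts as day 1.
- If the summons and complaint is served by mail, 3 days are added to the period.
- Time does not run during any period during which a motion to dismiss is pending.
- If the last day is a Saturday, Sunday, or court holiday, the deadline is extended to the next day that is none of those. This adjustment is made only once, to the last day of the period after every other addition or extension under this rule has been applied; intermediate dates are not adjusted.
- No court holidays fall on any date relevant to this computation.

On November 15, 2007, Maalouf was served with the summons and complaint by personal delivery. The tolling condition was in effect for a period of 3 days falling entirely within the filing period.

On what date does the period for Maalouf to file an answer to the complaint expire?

December 3, 2007

Counting November 15, 2007 as day 1, day 15 is November 29, 2007.
Service was not by mail, so no mail extension applies.
Tolling adds 3 days: November 29, 2007 + 3 days = December 2, 2007.
December 2, 2007 is Sunday. The next qualifying day is December 3, 2007.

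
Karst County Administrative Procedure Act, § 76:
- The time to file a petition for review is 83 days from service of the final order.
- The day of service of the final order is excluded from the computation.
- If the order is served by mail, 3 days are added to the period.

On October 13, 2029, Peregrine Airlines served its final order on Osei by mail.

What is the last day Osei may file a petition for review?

January 7, 2030

83 days after October 13, 2029 is January 4, 2030.
Service was by mail, adding 3 days: January 4, 2030 + 3 days = January 7, 2030.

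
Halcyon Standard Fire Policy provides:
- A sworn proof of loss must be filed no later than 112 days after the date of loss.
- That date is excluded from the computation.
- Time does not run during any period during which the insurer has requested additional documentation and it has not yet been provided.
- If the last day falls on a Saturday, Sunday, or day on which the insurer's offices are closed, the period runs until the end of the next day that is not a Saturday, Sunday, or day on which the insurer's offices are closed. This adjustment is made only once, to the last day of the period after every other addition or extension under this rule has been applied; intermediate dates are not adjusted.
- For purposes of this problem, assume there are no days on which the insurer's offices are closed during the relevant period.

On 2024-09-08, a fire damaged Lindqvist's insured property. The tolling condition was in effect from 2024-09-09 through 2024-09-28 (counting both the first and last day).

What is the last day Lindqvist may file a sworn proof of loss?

112 days after 2024-09-08 is December 29, 2024.
From September 9, 2024 through September 28, 2024 inclusive is 20 days; tolling adds 20 days: December 29, 2024 + 20 days = January 18, 2025.
January 18, 2025 is Saturday; January 19, 2025 is Sunday. The next qualifying day is January 20, 2025.

January 20, 2025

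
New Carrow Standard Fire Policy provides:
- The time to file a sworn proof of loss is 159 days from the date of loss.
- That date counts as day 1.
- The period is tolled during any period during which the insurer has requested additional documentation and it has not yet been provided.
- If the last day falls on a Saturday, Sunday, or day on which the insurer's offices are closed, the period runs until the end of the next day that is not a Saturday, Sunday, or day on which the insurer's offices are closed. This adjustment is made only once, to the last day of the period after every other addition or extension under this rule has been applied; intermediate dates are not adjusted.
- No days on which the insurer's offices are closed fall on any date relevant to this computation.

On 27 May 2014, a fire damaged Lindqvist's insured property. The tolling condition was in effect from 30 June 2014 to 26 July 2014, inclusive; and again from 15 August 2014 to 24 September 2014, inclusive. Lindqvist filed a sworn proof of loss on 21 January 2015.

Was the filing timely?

Counting 27 May 2014 as day 1, day 159 is November 1, 2014.
From June 30, 2014 through July 26, 2014 inclusive is 27 days; tolling adds 27 days: November 1, 2014 + 27 days = November 28, 2014.
From August 15, 2014 through September 24, 2014 inclusive is 41 days; tolling adds 41 days: November 28, 2014 + 41 days = January 8, 2015.
January 8, 2015 is a Thursday and not a day on which the insurer's offices are closed, so no extension applies.
The deadline is January 8, 2015; the filing on January 21, 2015 is after that date.

No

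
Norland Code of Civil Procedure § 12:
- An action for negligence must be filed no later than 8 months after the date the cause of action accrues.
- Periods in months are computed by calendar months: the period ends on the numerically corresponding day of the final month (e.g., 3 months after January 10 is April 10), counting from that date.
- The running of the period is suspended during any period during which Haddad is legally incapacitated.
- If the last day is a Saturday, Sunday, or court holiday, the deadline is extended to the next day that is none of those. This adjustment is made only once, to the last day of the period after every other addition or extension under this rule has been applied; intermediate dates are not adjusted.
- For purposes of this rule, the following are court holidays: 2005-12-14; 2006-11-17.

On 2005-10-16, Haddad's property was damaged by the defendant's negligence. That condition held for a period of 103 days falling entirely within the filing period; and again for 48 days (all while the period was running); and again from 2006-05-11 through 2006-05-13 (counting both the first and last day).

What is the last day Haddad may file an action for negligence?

November 20, 2006

8 months after 2005-10-16 is June 16, 2006.
Tolling adds 103 days: June 16, 2006 + 103 days = September 27, 2006.
Tolling adds 48 days: September 27, 2006 + 48 days = November 14, 2006.
From May 11, 2006 through May 13, 2006 inclusive is 3 days; tolling adds 3 days: November 14, 2006 + 3 days = November 17, 2006.
November 17, 2006 is a listed holiday; November 18, 2006 is Saturday; November 19, 2006 is Sunday. The next qualifying day is November 20, 2006.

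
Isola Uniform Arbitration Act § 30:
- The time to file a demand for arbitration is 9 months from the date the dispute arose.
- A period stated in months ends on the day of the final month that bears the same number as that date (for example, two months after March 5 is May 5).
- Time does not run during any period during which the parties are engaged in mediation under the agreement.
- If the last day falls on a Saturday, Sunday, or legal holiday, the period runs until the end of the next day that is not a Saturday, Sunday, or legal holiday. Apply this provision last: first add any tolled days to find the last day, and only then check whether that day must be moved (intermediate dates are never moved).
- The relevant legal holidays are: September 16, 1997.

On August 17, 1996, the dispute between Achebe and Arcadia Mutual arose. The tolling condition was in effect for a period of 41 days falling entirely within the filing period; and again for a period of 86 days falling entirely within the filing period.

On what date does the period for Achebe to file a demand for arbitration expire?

9 months after August 17, 1996 is May 17, 1997.
Tolling adds 41 days: May 17, 1997 + 41 days = June 27, 1997.
Tolling adds 86 days: June 27, 1997 + 86 days = September 21, 1997.
September 21, 1997 is Sunday. The next qualifying day is September 22, 1997.

September 22, 1997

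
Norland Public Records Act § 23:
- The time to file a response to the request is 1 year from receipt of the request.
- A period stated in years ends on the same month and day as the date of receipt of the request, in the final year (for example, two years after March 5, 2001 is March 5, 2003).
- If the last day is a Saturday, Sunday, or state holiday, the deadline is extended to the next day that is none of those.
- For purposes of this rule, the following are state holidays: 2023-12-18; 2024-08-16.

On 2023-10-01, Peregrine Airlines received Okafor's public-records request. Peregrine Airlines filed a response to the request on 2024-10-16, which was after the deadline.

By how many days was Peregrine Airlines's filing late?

15 days

1 year after 2023-10-01 is October 1, 2024.
October 1, 2024 is a Tuesday and not a state holiday, so no extension applies.
The deadline is October 1, 2024; from October 1, 2024 to October 16, 2024 is 15 days.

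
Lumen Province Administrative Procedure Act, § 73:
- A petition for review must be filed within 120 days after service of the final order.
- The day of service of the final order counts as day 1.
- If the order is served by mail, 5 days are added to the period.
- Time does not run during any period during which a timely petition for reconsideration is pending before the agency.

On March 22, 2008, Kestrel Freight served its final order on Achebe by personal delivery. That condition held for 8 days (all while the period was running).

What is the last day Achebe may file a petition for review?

July 27, 2008

Counting March 22, 2008 as day 1, day 120 is July 19, 2008.
Service was not by mail, so no mail extension applies.
Tolling adds 8 days: July 19, 2008 + 8 days = July 27, 2008.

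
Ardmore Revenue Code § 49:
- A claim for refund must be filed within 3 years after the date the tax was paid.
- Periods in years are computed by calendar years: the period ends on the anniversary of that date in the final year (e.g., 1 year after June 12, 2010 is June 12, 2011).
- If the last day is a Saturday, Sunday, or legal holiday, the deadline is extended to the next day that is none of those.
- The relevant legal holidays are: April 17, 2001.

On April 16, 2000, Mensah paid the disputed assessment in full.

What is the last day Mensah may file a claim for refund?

3 years after April 16, 2000 is April 16, 2003.
April 16, 2003 is a Wednesday and not a legal holiday, so no extension applies.

April 16, 2003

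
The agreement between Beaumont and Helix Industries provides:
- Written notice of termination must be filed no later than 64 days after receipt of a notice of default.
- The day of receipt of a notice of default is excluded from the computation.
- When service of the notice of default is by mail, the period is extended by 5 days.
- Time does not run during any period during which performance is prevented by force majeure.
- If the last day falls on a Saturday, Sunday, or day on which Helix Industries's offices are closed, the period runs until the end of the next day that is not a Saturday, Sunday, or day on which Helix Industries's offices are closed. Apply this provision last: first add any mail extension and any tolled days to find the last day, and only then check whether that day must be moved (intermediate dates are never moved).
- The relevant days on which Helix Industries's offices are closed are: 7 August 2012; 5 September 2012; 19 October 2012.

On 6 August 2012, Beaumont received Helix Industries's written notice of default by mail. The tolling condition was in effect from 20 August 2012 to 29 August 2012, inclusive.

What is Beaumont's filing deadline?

64 days after 6 August 2012 is October 9, 2012.
Service was by mail, adding 5 days: October 9, 2012 + 5 days = October 14, 2012.
From August 20, 2012 through August 29, 2012 inclusive is 10 days; tolling adds 10 days: October 14, 2012 + 10 days = October 24, 2012.
October 24, 2012 is a Wednesday and not a day on which Helix Industries's offices are closed, so no extension applies.

October 24, 2012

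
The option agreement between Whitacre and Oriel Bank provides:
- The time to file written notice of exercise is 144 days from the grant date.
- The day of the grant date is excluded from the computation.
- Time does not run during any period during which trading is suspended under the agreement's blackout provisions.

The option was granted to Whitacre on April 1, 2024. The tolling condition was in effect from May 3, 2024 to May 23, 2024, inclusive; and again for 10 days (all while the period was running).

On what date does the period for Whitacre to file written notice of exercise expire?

September 23, 2024

144 days after April 1, 2024 is August 23, 2024.
From May 3, 2024 through May 23, 2024 inclusive is 21 days; tolling adds 21 days: August 23, 2024 + 21 days = September 13, 2024.
Tolling adds 10 days: September 13, 2024 + 10 days = September 23, 2024.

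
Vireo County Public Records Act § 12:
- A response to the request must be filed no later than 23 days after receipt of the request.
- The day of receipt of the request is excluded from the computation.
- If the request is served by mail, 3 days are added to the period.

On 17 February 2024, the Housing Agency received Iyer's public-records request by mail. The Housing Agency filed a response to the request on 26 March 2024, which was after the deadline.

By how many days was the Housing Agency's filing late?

23 days after 17 February 2024 is March 11, 2024.
Service was by mail, adding 3 days: March 11, 2024 + 3 days = March 14, 2024.
The deadline is March 14, 2024; from March 14, 2024 to March 26, 2024 is 12 days.

12 days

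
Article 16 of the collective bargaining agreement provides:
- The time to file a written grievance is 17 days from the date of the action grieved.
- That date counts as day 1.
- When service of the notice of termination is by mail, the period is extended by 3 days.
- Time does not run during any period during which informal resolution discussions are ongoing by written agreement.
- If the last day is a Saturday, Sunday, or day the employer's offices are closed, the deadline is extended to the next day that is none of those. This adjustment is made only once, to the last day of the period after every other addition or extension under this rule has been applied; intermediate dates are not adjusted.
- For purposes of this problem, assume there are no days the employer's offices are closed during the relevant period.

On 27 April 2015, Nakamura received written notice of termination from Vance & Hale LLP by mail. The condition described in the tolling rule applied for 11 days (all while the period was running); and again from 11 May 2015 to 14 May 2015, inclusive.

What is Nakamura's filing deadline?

Counting 27 April 2015 as day 1, day 17 is May 13, 2015.
Service was by mail, adding 3 days: May 13, 2015 + 3 days = May 16, 2015.
Tolling adds 11 days: May 16, 2015 + 11 days = May 27, 2015.
From May 11, 2015 through May 14, 2015 inclusive is 4 days; tolling adds 4 days: May 27, 2015 + 4 days = May 31, 2015.
May 31, 2015 is Sunday. The next qualifying day is June 1, 2015.

June 1, 2015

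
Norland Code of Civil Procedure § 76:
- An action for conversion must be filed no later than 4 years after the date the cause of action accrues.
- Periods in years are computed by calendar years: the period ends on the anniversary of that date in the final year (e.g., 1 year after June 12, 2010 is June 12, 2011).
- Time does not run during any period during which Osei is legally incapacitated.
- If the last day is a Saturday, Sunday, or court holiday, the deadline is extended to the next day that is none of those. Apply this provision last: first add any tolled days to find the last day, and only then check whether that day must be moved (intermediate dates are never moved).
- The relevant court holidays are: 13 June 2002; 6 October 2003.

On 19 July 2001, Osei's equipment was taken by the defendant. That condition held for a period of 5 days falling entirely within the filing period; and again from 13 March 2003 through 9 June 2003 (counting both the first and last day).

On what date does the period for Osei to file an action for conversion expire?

October 21, 2005

4 years after 19 July 2001 is July 19, 2005.
Tolling adds 5 days: July 19, 2005 + 5 days = July 24, 2005.
From March 13, 2003 through June 9, 2003 inclusive is 89 days; tolling adds 89 days: July 24, 2005 + 89 days = October 21, 2005.
October 21, 2005 is a Friday and not a court holiday, so no extension applies.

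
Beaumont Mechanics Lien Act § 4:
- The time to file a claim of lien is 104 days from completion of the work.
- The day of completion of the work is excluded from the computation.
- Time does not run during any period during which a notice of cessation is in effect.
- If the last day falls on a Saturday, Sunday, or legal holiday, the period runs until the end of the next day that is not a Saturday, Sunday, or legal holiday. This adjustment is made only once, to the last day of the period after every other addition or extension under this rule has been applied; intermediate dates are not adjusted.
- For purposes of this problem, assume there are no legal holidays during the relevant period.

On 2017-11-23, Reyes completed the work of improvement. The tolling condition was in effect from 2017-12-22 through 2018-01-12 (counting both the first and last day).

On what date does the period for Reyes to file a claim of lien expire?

March 29, 2018

104 days after 2017-11-23 is March 7, 2018.
From December 22, 2017 through January 12, 2018 inclusive is 22 days; tolling adds 22 days: March 7, 2018 + 22 days = March 29, 2018.
March 29, 2018 is a Thursday and not a legal holiday, so no extension applies.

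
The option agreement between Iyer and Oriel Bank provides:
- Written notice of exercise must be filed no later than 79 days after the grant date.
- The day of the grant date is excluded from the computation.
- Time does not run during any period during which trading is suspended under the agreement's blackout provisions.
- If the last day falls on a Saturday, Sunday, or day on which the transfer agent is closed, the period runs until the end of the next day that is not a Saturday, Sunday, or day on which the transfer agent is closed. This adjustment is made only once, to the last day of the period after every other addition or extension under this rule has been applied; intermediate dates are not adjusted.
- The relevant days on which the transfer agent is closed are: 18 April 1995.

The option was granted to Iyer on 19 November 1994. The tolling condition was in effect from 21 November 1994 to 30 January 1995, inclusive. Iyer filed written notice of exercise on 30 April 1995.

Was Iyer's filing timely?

79 days after 19 November 1994 is February 6, 1995.
From November 21, 1994 through January 30, 1995 inclusive is 71 days; tolling adds 71 days: February 6, 1995 + 71 days = April 18, 1995.
April 18, 1995 is a listed holiday. The next qualifying day is April 19, 1995.
The deadline is April 19, 1995; the filing on April 30, 1995 is after that date.

No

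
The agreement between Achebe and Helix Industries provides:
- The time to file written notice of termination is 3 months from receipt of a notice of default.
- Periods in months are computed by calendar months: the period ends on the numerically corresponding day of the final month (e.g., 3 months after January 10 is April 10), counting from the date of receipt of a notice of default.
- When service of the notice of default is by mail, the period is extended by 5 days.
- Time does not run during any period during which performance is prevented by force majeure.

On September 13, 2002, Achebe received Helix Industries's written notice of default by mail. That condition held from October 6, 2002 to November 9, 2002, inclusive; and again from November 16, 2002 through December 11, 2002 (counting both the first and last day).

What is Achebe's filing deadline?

February 17, 2003

3 months after September 13, 2002 is December 13, 2002.
Service was by mail, adding 5 days: December 13, 2002 + 5 days = December 18, 2002.
From October 6, 2002 through November 9, 2002 inclusive is 35 days; tolling adds 35 days: December 18, 2002 + 35 days = January 22, 2003.
From November 16, 2002 through December 11, 2002 inclusive is 26 days; tolling adds 26 days: January 22, 2003 + 26 days = February 17, 2003.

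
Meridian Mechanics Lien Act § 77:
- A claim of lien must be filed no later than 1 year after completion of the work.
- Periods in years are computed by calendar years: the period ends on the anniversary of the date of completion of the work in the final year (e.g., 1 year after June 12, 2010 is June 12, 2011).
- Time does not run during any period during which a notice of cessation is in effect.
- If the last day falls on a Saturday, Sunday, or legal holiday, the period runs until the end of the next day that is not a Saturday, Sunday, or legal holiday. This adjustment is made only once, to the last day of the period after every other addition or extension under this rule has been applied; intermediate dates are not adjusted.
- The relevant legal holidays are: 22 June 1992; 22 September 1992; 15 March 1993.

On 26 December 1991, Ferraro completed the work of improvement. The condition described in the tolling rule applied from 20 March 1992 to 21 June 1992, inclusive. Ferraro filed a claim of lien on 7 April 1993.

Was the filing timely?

No

1 year after 26 December 1991 is December 26, 1992.
From March 20, 1992 through June 21, 1992 inclusive is 94 days; tolling adds 94 days: December 26, 1992 + 94 days = March 30, 1993.
March 30, 1993 is a Tuesday and not a legal holiday, so no extension applies.
The deadline is March 30, 1993; the filing on April 7, 1993 is after that date.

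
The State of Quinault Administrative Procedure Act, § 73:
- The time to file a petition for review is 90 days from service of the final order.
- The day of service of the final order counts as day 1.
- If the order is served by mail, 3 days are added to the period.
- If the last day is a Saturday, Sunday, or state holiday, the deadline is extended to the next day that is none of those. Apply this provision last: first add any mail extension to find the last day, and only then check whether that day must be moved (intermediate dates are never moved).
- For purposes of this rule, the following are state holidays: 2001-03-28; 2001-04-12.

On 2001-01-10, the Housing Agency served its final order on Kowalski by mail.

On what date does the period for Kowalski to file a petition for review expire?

Counting 2001-01-10 as day 1, day 90 is April 9, 2001.
Service was by mail, adding 3 days: April 9, 2001 + 3 days = April 12, 2001.
April 12, 2001 is a listed holiday. The next qualifying day is April 13, 2001.

April 13, 2001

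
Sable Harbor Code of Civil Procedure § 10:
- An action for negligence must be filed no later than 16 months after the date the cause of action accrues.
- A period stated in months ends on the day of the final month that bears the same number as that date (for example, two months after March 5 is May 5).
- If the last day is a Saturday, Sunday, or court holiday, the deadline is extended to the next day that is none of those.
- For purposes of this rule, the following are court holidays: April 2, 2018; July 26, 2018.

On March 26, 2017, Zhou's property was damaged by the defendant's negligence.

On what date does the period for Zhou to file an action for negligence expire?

16 months after March 26, 2017 is July 26, 2018.
July 26, 2018 is a listed holiday. The next qualifying day is July 27, 2018.

July 27, 2018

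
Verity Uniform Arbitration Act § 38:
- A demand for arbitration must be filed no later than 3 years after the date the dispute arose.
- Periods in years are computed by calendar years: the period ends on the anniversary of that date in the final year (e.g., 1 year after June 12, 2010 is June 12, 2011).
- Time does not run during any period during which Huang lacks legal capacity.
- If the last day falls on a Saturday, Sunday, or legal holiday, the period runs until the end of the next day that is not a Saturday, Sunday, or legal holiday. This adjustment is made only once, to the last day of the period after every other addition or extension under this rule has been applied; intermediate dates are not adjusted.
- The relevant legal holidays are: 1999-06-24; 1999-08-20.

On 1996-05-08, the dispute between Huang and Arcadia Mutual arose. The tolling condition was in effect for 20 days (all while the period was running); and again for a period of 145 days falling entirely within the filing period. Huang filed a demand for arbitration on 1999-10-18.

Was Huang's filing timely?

3 years after 1996-05-08 is May 8, 1999.
Tolling adds 20 days: May 8, 1999 + 20 days = May 28, 1999.
Tolling adds 145 days: May 28, 1999 + 145 days = October 20, 1999.
October 20, 1999 is a Wednesday and not a legal holiday, so no extension applies.
The deadline is October 20, 1999; the filing on October 18, 1999 is on or before that date.

Yes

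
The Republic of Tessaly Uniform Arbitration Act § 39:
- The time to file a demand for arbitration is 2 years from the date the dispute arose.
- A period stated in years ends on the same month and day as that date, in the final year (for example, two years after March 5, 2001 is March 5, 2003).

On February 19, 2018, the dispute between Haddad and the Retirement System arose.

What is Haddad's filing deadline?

February 19, 2020

2 years after February 19, 2018 is February 19, 2020.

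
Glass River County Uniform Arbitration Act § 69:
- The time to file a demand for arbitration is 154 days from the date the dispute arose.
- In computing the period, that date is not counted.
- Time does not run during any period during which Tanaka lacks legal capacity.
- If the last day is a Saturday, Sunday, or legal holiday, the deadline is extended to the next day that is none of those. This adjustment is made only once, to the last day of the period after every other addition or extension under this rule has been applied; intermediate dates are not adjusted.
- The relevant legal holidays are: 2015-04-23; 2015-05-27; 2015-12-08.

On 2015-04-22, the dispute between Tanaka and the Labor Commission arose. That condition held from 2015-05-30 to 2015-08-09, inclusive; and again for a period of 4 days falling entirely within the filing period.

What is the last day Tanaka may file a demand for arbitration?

December 9, 2015

154 days after 2015-04-22 is September 23, 2015.
From May 30, 2015 through August 9, 2015 inclusive is 72 days; tolling adds 72 days: September 23, 2015 + 72 days = December 4, 2015.
Tolling adds 4 days: December 4, 2015 + 4 days = December 8, 2015.
December 8, 2015 is a listed holiday. The next qualifying day is December 9, 2015.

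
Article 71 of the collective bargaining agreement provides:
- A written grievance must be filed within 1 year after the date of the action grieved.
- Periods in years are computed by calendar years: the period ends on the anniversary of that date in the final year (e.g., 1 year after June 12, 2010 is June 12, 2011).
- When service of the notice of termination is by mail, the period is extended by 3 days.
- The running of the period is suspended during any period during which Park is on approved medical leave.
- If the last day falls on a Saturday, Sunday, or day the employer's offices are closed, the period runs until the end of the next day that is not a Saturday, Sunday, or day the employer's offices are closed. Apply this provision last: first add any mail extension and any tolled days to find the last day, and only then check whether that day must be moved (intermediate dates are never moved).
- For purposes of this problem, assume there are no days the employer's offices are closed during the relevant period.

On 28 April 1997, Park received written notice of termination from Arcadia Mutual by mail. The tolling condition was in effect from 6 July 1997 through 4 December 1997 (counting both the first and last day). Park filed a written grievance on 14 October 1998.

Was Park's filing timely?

1 year after 28 April 1997 is April 28, 1998.
Service was by mail, adding 3 days: April 28, 1998 + 3 days = May 1, 1998.
From July 6, 1997 through December 4, 1997 inclusive is 152 days; tolling adds 152 days: May 1, 1998 + 152 days = September 30, 1998.
September 30, 1998 is a Wednesday and not a day the employer's offices are closed, so no extension applies.
The deadline is September 30, 1998; the filing on October 14, 1998 is after that date.

No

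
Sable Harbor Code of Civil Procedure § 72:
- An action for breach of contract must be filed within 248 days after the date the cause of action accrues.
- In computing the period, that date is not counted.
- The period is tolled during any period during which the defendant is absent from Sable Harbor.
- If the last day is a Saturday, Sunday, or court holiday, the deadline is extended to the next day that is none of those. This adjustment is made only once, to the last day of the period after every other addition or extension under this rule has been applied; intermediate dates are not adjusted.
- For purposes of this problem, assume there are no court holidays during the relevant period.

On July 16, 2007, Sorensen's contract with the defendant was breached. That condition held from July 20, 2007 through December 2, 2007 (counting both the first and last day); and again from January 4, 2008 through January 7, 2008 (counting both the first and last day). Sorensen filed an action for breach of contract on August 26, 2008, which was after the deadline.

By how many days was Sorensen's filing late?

248 days after July 16, 2007 is March 20, 2008.
From July 20, 2007 through December 2, 2007 inclusive is 136 days; tolling adds 136 days: March 20, 2008 + 136 days = August 3, 2008.
From January 4, 2008 through January 7, 2008 inclusive is 4 days; tolling adds 4 days: August 3, 2008 + 4 days = August 7, 2008.
August 7, 2008 is a Thursday and not a court holiday, so no extension applies.
The deadline is August 7, 2008; from August 7, 2008 to August 26, 2008 is 19 days.

19 days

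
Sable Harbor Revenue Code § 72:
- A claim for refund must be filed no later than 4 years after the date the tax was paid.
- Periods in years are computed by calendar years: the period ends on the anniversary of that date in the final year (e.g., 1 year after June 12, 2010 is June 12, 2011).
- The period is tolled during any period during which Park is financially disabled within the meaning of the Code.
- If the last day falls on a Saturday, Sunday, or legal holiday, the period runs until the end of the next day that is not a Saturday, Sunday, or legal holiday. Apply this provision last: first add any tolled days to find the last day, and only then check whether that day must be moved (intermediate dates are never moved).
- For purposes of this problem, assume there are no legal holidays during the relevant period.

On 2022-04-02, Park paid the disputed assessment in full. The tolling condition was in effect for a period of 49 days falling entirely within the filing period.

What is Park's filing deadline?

May 21, 2026

4 years after 2022-04-02 is April 2, 2026.
Tolling adds 49 days: April 2, 2026 + 49 days = May 21, 2026.
May 21, 2026 is a Thursday and not a legal holiday, so no extension applies.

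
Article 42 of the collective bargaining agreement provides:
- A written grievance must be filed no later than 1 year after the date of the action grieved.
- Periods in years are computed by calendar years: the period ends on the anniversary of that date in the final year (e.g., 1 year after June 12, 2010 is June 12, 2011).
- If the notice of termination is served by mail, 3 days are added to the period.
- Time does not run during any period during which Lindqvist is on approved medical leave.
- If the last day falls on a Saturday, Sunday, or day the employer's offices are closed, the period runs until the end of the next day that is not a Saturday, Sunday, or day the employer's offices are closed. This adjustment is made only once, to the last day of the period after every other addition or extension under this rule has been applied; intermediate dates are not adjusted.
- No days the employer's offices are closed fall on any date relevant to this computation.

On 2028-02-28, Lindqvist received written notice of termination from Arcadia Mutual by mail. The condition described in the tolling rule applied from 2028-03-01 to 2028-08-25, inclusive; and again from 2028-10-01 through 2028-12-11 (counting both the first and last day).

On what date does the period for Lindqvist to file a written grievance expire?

1 year after 2028-02-28 is February 28, 2029.
Service was by mail, adding 3 days: February 28, 2029 + 3 days = March 3, 2029.
From March 1, 2028 through August 25, 2028 inclusive is 178 days; tolling adds 178 days: March 3, 2029 + 178 days = August 28, 2029.
From October 1, 2028 through December 11, 2028 inclusive is 72 days; tolling adds 72 days: August 28, 2029 + 72 days = November 8, 2029.
November 8, 2029 is a Thursday and not a day the employer's offices are closed, so no extension applies.

November 8, 2029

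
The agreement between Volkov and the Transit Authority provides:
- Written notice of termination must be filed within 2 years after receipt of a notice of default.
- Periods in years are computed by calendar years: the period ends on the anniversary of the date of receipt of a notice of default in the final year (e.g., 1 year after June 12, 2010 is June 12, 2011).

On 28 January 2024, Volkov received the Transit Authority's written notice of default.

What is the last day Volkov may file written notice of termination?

2 years after 28 January 2024 is January 28, 2026.

January 28, 2026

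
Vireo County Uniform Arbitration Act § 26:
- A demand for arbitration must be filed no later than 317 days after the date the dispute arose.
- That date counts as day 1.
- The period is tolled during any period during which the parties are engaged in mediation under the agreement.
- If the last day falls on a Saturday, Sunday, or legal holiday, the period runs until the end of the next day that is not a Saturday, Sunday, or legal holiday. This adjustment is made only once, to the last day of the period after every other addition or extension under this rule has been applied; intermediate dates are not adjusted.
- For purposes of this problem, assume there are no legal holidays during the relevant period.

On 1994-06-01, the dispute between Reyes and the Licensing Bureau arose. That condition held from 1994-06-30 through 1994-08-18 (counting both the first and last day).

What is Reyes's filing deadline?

Counting 1994-06-01 as day 1, day 317 is April 13, 1995.
From June 30, 1994 through August 18, 1994 inclusive is 50 days; tolling adds 50 days: April 13, 1995 + 50 days = June 2, 1995.
June 2, 1995 is a Friday and not a legal holiday, so no extension applies.

June 2, 1995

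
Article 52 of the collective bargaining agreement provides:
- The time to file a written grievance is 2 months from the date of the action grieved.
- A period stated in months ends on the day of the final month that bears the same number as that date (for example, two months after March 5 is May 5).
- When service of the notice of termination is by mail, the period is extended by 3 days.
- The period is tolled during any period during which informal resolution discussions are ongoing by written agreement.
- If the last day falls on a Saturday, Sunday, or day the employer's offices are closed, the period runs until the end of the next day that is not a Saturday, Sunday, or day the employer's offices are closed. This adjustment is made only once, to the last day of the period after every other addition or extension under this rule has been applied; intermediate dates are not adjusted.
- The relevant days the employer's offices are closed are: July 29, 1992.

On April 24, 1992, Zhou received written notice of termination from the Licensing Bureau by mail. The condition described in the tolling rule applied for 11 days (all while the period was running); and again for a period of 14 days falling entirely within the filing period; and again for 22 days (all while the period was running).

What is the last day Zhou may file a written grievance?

2 months after April 24, 1992 is June 24, 1992.
Service was by mail, adding 3 days: June 24, 1992 + 3 days = June 27, 1992.
Tolling adds 11 days: June 27, 1992 + 11 days = July 8, 1992.
Tolling adds 14 days: July 8, 1992 + 14 days = July 22, 1992.
Tolling adds 22 days: July 22, 1992 + 22 days = August 13, 1992.
August 13, 1992 is a Thursday and not a day the employer's offices are closed, so no extension applies.

August 13, 1992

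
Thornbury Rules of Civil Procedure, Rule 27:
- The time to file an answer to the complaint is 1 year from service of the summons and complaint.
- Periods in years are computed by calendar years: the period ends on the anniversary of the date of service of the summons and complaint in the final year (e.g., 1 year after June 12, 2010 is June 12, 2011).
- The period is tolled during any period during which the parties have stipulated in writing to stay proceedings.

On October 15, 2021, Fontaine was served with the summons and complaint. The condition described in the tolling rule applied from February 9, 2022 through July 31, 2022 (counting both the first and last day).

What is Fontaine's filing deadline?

April 6, 2023

1 year after October 15, 2021 is October 15, 2022.
From February 9, 2022 through July 31, 2022 inclusive is 173 days; tolling adds 173 days: October 15, 2022 + 173 days = April 6, 2023.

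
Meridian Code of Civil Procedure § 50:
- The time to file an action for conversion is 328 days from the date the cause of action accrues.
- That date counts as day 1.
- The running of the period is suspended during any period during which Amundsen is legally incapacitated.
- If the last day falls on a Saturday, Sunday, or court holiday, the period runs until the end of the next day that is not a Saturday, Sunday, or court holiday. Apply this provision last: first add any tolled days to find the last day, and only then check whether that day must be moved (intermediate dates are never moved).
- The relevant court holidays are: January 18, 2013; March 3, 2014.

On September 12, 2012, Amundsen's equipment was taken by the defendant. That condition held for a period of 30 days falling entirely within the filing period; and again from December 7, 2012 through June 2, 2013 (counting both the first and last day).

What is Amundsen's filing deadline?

March 4, 2014

Counting September 12, 2012 as day 1, day 328 is August 5, 2013.
Tolling adds 30 days: August 5, 2013 + 30 days = September 4, 2013.
From December 7, 2012 through June 2, 2013 inclusive is 178 days; tolling adds 178 days: September 4, 2013 + 178 days = March 1, 2014.
March 1, 2014 is Saturday; March 2, 2014 is Sunday; March 3, 2014 is a listed holiday. The next qualifying day is March 4, 2014.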